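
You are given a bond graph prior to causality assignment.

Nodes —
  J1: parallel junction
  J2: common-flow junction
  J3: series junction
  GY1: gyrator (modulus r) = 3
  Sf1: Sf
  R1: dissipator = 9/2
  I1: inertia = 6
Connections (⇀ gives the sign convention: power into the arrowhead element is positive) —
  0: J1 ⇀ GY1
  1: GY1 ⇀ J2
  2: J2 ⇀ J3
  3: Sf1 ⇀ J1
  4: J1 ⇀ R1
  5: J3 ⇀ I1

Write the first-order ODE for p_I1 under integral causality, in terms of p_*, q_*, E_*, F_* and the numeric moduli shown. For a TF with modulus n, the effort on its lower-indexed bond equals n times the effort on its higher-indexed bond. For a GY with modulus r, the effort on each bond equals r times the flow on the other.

dp_I1/dt = 3*F_Sf1 - p_I1/3

bond 3 stroke→Sf1  (Sf1 fixes flow; stroke at Sf1)
bond 5 stroke→I1  (I1 outputs flow p/I1)
bond 2 stroke→J3  (J3: bond 5 brought flow, rest push out)
bond 1 stroke→J2  (common-f at J2 fixed by 2)
bond 0 stroke→J1  (GY GY1: same side as bond 1)
bond 4 stroke→R1  (J1: bond 0 brought effort, rest push out)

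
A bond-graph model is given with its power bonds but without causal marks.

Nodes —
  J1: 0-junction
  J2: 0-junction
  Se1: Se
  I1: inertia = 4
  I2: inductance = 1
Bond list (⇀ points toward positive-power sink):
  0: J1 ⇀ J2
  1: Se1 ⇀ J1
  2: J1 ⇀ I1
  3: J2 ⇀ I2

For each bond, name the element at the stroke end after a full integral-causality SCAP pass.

#0 stroke→J2
#1 stroke→J1
#2 stroke→I1
#3 stroke→I2

b1 |J1  (source Se1 imposes e)
b0 |J2  (0-jn J1 has e-setter on 1)
b2 |I1  (J1 effort already set via bond 1)
b3 |I2  (0-jn J2 has e-setter on 0)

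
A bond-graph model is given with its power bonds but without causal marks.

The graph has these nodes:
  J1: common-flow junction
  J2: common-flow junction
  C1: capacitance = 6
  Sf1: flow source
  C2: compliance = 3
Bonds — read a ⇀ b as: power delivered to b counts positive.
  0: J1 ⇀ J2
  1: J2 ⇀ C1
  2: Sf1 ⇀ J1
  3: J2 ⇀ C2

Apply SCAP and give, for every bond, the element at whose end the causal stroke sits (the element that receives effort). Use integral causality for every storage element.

β2 →Sf1  (Sf1: flow source, stroke at near end)
β0 →J1  (J1 flow already set via bond 2)
β1 →J2  (common-f at J2 fixed by 0)
β3 →J2  (1-jn J2 has f-setter on 0)

bond 0 →J1
bond 1 →J2
bond 2 →Sf1
bond 3 →J2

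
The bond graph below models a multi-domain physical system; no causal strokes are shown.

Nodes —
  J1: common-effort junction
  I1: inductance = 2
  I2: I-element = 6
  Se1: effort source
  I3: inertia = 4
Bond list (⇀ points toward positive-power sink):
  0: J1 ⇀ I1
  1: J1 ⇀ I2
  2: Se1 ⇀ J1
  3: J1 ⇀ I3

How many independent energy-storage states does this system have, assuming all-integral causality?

3  (I1, I2, I3 all integral)

b2 |J1  (source Se1 imposes e)
b0 |I1  (common-e at J1 fixed by 2)
b1 |I2  (0-jn J1 has e-setter on 2)
b3 |I3  (J1 effort already set via bond 2)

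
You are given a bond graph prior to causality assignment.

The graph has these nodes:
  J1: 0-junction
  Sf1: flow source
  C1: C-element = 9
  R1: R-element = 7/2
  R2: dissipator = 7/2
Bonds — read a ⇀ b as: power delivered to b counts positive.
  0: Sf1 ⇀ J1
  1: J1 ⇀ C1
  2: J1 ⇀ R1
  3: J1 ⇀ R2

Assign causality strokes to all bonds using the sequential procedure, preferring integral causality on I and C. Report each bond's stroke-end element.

b0 |Sf1
b1 |J1
b2 |R1
b3 |R2

#0 stroke at Sf1  (Sf1: flow source, stroke at near end)
#1 stroke at J1  (C1 integral (e out))
#2 stroke at R1  (common-e at J1 fixed by 1)
#3 stroke at R2  (J1: bond 1 brought effort, rest push out)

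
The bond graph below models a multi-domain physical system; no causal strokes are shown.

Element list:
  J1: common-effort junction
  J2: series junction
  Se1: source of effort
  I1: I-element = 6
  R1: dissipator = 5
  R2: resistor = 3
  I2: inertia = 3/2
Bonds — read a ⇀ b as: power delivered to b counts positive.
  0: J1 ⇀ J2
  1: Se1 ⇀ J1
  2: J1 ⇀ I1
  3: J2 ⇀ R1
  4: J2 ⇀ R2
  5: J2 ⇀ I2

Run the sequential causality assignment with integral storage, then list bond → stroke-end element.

#0 stroke at J2
#1 stroke at J1
#2 stroke at I1
#3 stroke at J2
#4 stroke at J2
#5 stroke at I2

b1 |J1  (Se1 fixes effort; stroke away)
b0 |J2  (common-e at J1 fixed by 1)
b2 |I1  (J1 effort already set via bond 1)
b5 |I2  (I2 integral (f out))
b3 |J2  (common-f at J2 fixed by 5)
b4 |J2  (common-f at J2 fixed by 5)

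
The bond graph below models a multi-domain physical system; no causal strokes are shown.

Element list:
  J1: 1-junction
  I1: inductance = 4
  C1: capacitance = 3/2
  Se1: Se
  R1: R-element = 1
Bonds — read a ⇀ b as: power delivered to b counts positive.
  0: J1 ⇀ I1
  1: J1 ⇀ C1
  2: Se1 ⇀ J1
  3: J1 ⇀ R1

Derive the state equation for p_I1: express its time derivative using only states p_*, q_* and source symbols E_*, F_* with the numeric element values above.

dp_I1/dt = E_Se1 - p_I1/4 - 2*q_C1/3

#2 |J1  (Se1 fixes effort; stroke away)
#0 |I1  (I1: I, integral causality)
#1 |J1  (J1: bond 0 brought flow, rest push out)
#3 |J1  (J1 flow already set via bond 0)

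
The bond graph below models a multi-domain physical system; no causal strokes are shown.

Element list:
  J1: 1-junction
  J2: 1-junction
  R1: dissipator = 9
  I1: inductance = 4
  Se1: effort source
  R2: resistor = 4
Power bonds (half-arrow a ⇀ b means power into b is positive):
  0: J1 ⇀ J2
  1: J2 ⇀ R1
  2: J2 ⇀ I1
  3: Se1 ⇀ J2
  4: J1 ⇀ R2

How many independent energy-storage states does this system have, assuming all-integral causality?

1  (I1 all integral)

b3 stroke→J2  (source Se1 imposes e)
b2 stroke→I1  (prefer integral on I1)
b0 stroke→J2  (J2 flow already set via bond 2)
b1 stroke→J2  (J2 flow already set via bond 2)
b4 stroke→J1  (common-f at J1 fixed by 0)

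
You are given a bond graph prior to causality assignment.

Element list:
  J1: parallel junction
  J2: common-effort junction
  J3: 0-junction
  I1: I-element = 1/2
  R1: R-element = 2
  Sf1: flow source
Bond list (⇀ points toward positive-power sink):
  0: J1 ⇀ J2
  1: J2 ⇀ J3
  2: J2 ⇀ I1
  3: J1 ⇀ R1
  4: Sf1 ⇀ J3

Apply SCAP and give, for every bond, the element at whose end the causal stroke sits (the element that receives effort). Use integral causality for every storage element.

bond 0 |J2
bond 1 |J3
bond 2 |I1
bond 3 |J1
bond 4 |Sf1

b4 →Sf1  (Sf1: flow source, stroke at near end)
b1 →J3  (closing 0-jn rule on J3)
b2 →I1  (prefer integral on I1)
b0 →J2  (J2: last free bond brings effort in)
b3 →J1  (J1: last free bond brings effort in)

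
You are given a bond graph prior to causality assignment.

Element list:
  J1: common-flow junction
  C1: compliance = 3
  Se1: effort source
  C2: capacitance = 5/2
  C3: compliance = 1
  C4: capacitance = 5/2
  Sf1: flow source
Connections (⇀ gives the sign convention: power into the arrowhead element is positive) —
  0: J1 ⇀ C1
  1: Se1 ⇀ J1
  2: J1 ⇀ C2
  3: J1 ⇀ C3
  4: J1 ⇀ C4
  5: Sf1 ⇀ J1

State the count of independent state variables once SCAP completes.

#1 stroke at J1  (Se1 (Se) sets effort on bond)
#5 stroke at Sf1  (source Sf1 imposes f)
#0 stroke at J1  (J1 flow already set via bond 5)
#2 stroke at J1  (J1: bond 5 brought flow, rest push out)
#3 stroke at J1  (1-jn J1 has f-setter on 5)
#4 stroke at J1  (1-jn J1 has f-setter on 5)

4  (C1, C2, C3, C4 all integral)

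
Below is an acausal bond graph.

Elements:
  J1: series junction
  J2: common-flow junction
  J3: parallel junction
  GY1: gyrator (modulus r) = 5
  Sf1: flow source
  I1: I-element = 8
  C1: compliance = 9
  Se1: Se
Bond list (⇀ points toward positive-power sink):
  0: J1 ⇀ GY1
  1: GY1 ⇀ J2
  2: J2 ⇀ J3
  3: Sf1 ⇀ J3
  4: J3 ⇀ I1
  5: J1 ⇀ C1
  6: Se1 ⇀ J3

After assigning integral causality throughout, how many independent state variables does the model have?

β3 stroke→Sf1  (Sf1: flow source, stroke at near end)
β6 stroke→J3  (Se1: effort source, stroke at far end)
β2 stroke→J2  (0-jn J3 has e-setter on 6)
β4 stroke→I1  (common-e at J3 fixed by 6)
β1 stroke→GY1  (closing 1-jn rule on J2)
β0 stroke→GY1  (GY GY1: same side as bond 1)
β5 stroke→J1  (J1 flow already set via bond 0)

2  (C1, I1 all integral)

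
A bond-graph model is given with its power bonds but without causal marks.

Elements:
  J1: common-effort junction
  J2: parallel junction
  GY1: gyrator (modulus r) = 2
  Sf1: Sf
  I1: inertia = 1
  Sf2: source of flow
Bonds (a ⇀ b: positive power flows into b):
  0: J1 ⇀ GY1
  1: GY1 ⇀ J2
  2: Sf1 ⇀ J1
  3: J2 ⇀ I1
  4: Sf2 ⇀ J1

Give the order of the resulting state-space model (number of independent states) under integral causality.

β2 stroke at Sf1  (Sf1: flow source, stroke at near end)
β4 stroke at Sf2  (Sf2: flow source, stroke at near end)
β0 stroke at J1  (J1: last free bond brings effort in)
β1 stroke at J2  (GY1 both-in/both-out from 0)
β3 stroke at I1  (J2 effort already set via bond 1)

1  (I1 all integral)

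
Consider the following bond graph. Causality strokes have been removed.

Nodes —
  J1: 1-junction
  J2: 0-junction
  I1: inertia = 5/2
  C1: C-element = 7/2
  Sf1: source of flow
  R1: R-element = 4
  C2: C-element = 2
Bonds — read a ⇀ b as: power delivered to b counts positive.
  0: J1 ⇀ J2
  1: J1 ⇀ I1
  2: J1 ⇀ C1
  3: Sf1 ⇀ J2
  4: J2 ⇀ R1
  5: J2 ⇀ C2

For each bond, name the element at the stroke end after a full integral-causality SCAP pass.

bond 3 stroke→Sf1  (source Sf1 imposes f)
bond 1 stroke→I1  (I1 integral (f out))
bond 0 stroke→J1  (1-jn J1 has f-setter on 1)
bond 2 stroke→J1  (1-jn J1 has f-setter on 1)
bond 5 stroke→J2  (C2: C, integral causality)
bond 4 stroke→R1  (common-e at J2 fixed by 5)

#0 stroke→J1
#1 stroke→I1
#2 stroke→J1
#3 stroke→Sf1
#4 stroke→R1
#5 stroke→J2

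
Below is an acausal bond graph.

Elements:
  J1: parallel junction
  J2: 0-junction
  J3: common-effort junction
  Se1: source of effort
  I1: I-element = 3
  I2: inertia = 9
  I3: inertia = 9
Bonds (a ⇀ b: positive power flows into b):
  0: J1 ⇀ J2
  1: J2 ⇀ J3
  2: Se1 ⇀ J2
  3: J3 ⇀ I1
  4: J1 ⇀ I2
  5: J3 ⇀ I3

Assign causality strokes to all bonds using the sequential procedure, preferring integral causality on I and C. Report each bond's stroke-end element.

bond 0 stroke→J1
bond 1 stroke→J3
bond 2 stroke→J2
bond 3 stroke→I1
bond 4 stroke→I2
bond 5 stroke→I3

β2 stroke at J2  (Se1 fixes effort; stroke away)
β0 stroke at J1  (J2: bond 2 brought effort, rest push out)
β1 stroke at J3  (common-e at J2 fixed by 2)
β3 stroke at I1  (common-e at J3 fixed by 1)
β5 stroke at I3  (J3 effort already set via bond 1)
β4 stroke at I2  (J1: bond 0 brought effort, rest push out)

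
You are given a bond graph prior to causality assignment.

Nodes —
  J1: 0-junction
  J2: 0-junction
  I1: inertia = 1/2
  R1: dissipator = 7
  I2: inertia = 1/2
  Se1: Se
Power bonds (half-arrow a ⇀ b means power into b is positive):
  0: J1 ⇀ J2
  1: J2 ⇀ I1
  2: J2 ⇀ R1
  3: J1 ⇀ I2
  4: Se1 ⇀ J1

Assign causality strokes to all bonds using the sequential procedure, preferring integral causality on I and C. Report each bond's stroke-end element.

#4 stroke at J1  (Se1 (Se) sets effort on bond)
#0 stroke at J2  (common-e at J1 fixed by 4)
#3 stroke at I2  (J1 effort already set via bond 4)
#1 stroke at I1  (J2 effort already set via bond 0)
#2 stroke at R1  (J2 effort already set via bond 0)

bond 0 stroke at J2
bond 1 stroke at I1
bond 2 stroke at R1
bond 3 stroke at I2
bond 4 stroke at J1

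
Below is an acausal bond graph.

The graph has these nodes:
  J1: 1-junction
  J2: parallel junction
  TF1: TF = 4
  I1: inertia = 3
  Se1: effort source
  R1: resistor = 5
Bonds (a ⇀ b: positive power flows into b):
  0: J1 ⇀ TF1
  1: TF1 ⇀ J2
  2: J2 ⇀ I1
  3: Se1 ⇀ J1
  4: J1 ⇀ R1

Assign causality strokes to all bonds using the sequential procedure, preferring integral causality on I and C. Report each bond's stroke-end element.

b0 →TF1
b1 →J2
b2 →I1
b3 →J1
b4 →J1

bond 3 stroke→J1  (Se1: effort source, stroke at far end)
bond 2 stroke→I1  (I1 outputs flow p/I1)
bond 1 stroke→J2  (J2: last free bond brings effort in)
bond 0 stroke→TF1  (through TF1, causality passes straight; one stroke at TF1)
bond 4 stroke→J1  (J1: bond 0 brought flow, rest push out)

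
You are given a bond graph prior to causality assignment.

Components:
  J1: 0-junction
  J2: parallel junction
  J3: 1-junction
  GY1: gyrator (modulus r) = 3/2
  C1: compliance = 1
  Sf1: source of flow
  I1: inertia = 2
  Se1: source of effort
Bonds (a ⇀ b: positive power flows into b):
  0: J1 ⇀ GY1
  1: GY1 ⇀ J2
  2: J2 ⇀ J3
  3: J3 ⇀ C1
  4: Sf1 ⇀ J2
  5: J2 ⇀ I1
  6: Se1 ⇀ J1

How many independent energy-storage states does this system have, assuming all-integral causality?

β4 stroke→Sf1  (Sf1 (Sf) sets flow on bond)
β6 stroke→J1  (source Se1 imposes e)
β0 stroke→GY1  (0-jn J1 has e-setter on 6)
β1 stroke→GY1  (GY1: gyrator matches bond 0)
β3 stroke→J3  (C1 integral (e out))
β2 stroke→J2  (closing 1-jn rule on J3)
β5 stroke→I1  (J2 effort already set via bond 2)

2  (C1, I1 all integral)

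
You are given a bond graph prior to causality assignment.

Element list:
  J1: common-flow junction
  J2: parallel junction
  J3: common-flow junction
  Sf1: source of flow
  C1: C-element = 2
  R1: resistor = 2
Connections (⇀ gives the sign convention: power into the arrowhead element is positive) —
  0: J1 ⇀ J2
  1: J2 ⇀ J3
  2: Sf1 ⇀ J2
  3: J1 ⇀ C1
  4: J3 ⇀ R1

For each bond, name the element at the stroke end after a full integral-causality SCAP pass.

β2 stroke at Sf1  (Sf1 fixes flow; stroke at Sf1)
β3 stroke at J1  (prefer integral on C1)
β0 stroke at J2  (closing 1-jn rule on J1)
β1 stroke at J3  (J2: bond 0 brought effort, rest push out)
β4 stroke at R1  (closing 1-jn rule on J3)

#0 stroke at J2
#1 stroke at J3
#2 stroke at Sf1
#3 stroke at J1
#4 stroke at R1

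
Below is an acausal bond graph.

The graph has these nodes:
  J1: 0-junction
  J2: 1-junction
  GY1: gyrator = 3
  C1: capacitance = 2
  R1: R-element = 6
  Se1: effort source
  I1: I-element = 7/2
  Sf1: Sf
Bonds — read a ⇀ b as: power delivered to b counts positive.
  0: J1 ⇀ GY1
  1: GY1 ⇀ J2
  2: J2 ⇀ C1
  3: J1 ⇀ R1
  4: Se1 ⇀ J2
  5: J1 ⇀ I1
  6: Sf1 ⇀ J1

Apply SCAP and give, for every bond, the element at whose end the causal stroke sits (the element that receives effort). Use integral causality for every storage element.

bond 4 →J2  (source Se1 imposes e)
bond 6 →Sf1  (Sf1 fixes flow; stroke at Sf1)
bond 2 →J2  (C1: C, integral causality)
bond 1 →GY1  (J2 needs exactly one f-in)
bond 0 →GY1  (GY GY1: same side as bond 1)
bond 5 →I1  (I1: I, integral causality)
bond 3 →J1  (closing 0-jn rule on J1)

b0 stroke at GY1
b1 stroke at GY1
b2 stroke at J2
b3 stroke at J1
b4 stroke at J2
b5 stroke at I1
b6 stroke at Sf1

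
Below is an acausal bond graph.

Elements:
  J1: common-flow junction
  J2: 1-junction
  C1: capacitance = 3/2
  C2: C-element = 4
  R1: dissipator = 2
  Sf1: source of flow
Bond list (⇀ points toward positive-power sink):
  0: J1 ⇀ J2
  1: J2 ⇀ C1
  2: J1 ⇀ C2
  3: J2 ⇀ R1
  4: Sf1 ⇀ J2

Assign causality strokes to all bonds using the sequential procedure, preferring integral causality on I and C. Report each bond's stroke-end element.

b0 →J2
b1 →J2
b2 →J1
b3 →J2
b4 →Sf1

b4 stroke→Sf1  (Sf1 (Sf) sets flow on bond)
b0 stroke→J2  (1-jn J2 has f-setter on 4)
b1 stroke→J2  (1-jn J2 has f-setter on 4)
b3 stroke→J2  (common-f at J2 fixed by 4)
b2 stroke→J1  (1-jn J1 has f-setter on 0)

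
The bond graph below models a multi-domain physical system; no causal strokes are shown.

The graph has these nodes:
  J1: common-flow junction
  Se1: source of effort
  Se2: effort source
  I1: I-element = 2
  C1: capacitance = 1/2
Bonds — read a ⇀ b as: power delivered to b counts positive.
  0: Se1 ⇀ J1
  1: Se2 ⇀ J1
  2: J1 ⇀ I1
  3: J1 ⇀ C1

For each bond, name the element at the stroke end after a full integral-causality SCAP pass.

β0 |J1
β1 |J1
β2 |I1
β3 |J1

bond 0 →J1  (Se1 fixes effort; stroke away)
bond 1 →J1  (Se2: effort source, stroke at far end)
bond 2 →I1  (I1 outputs flow p/I1)
bond 3 →J1  (J1 flow already set via bond 2)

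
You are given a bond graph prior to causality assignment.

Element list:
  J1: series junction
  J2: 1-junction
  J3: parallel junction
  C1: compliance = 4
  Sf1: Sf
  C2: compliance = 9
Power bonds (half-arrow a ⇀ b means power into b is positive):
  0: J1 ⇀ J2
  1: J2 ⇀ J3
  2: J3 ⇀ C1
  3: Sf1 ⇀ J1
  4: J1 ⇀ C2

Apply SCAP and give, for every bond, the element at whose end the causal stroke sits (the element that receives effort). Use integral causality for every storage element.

β3 →Sf1  (Sf1 (Sf) sets flow on bond)
β0 →J1  (1-jn J1 has f-setter on 3)
β4 →J1  (J1: bond 3 brought flow, rest push out)
β1 →J2  (J2 flow already set via bond 0)
β2 →J3  (J3: last free bond brings effort in)

#0 stroke→J1
#1 stroke→J2
#2 stroke→J3
#3 stroke→Sf1
#4 stroke→J1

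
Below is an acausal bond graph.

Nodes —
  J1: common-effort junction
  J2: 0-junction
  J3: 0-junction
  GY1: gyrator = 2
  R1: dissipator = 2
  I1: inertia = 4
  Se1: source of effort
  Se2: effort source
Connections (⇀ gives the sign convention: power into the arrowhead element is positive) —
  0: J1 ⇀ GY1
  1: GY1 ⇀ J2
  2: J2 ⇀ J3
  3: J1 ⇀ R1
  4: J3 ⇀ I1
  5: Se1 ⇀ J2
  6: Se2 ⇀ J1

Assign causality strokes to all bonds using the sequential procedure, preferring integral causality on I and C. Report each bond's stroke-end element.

bond 0 |GY1
bond 1 |GY1
bond 2 |J3
bond 3 |R1
bond 4 |I1
bond 5 |J2
bond 6 |J1

#5 |J2  (Se1 (Se) sets effort on bond)
#6 |J1  (Se2 fixes effort; stroke away)
#0 |GY1  (common-e at J1 fixed by 6)
#3 |R1  (J1 effort already set via bond 6)
#1 |GY1  (0-jn J2 has e-setter on 5)
#2 |J3  (J2: bond 5 brought effort, rest push out)
#4 |I1  (common-e at J3 fixed by 2)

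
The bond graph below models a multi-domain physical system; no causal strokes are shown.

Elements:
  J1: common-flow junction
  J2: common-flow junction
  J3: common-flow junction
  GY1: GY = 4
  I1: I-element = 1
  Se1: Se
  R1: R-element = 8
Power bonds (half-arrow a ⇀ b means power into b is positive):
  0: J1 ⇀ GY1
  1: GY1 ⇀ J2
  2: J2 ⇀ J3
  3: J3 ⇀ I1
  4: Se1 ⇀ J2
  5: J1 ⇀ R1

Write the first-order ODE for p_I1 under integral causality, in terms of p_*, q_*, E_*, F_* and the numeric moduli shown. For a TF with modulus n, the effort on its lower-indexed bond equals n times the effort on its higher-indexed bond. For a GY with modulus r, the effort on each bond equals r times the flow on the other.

dp_I1/dt = E_Se1 - 2*p_I1

b4 stroke→J2  (Se1: effort source, stroke at far end)
b3 stroke→I1  (prefer integral on I1)
b2 stroke→J3  (J3: bond 3 brought flow, rest push out)
b1 stroke→J2  (J2: bond 2 brought flow, rest push out)
b0 stroke→J1  (GY1 both-in/both-out from 1)
b5 stroke→R1  (J1: last free bond brings flow in)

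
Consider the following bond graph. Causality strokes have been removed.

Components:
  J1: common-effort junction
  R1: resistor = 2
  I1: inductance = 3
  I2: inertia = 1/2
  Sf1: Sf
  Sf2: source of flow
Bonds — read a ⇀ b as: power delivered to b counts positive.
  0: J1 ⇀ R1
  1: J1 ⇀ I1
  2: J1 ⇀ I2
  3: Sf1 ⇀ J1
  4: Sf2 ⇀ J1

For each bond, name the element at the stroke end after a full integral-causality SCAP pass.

β3 stroke at Sf1  (source Sf1 imposes f)
β4 stroke at Sf2  (source Sf2 imposes f)
β1 stroke at I1  (I1 outputs flow p/I1)
β2 stroke at I2  (I2: I, integral causality)
β0 stroke at J1  (only one effort-in slot at J1)

bond 0 →J1
bond 1 →I1
bond 2 →I2
bond 3 →Sf1
bond 4 →Sf2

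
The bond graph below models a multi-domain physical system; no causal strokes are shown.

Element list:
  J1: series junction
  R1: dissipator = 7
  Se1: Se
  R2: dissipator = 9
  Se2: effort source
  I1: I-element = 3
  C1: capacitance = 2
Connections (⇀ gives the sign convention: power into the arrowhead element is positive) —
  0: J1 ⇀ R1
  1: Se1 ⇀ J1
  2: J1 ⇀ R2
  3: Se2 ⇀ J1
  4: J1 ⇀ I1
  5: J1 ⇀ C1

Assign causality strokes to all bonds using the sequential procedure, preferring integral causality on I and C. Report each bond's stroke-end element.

β1 stroke at J1  (source Se1 imposes e)
β3 stroke at J1  (Se2: effort source, stroke at far end)
β4 stroke at I1  (I1 integral (f out))
β0 stroke at J1  (J1: bond 4 brought flow, rest push out)
β2 stroke at J1  (1-jn J1 has f-setter on 4)
β5 stroke at J1  (J1 flow already set via bond 4)

#0 →J1
#1 →J1
#2 →J1
#3 →J1
#4 →I1
#5 →J1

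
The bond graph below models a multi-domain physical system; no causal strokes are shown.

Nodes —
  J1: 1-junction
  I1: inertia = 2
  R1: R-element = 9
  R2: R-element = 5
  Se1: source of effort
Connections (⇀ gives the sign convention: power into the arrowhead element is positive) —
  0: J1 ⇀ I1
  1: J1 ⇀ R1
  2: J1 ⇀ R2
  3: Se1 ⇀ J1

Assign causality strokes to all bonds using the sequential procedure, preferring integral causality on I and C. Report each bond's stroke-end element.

#0 stroke→I1
#1 stroke→J1
#2 stroke→J1
#3 stroke→J1

bond 3 |J1  (Se1 (Se) sets effort on bond)
bond 0 |I1  (I1: I, integral causality)
bond 1 |J1  (J1 flow already set via bond 0)
bond 2 |J1  (J1: bond 0 brought flow, rest push out)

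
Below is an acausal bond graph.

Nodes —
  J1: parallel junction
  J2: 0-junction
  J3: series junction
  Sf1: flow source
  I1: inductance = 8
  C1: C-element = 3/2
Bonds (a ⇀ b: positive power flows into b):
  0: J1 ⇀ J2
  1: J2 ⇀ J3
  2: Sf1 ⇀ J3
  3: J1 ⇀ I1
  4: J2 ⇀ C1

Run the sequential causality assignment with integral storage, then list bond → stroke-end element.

#2 stroke at Sf1  (Sf1 (Sf) sets flow on bond)
#1 stroke at J3  (J3: bond 2 brought flow, rest push out)
#3 stroke at I1  (I1 outputs flow p/I1)
#0 stroke at J1  (J1: last free bond brings effort in)
#4 stroke at J2  (only one effort-in slot at J2)

b0 |J1
b1 |J3
b2 |Sf1
b3 |I1
b4 |J2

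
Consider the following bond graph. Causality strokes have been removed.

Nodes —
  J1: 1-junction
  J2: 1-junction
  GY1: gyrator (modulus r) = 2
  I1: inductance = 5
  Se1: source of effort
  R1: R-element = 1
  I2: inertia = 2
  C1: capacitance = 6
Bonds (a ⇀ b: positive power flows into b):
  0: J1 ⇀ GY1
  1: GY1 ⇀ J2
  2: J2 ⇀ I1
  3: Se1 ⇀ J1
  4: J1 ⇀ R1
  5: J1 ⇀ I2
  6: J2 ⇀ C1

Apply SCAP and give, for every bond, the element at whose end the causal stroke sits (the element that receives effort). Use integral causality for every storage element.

b0 →J1
b1 →J2
b2 →I1
b3 →J1
b4 →J1
b5 →I2
b6 →J2

β3 →J1  (Se1 fixes effort; stroke away)
β2 →I1  (I1 integral (f out))
β1 →J2  (1-jn J2 has f-setter on 2)
β6 →J2  (common-f at J2 fixed by 2)
β0 →J1  (GY1: gyrator matches bond 1)
β5 →I2  (prefer integral on I2)
β4 →J1  (J1 flow already set via bond 5)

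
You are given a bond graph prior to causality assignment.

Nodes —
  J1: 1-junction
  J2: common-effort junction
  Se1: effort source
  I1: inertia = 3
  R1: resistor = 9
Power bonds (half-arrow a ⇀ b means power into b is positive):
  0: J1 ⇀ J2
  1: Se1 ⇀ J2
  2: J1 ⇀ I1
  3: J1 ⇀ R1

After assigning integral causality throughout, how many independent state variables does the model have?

1  (I1 all integral)

β1 |J2  (Se1 (Se) sets effort on bond)
β0 |J1  (J2 effort already set via bond 1)
β2 |I1  (I1: I, integral causality)
β3 |J1  (J1: bond 2 brought flow, rest push out)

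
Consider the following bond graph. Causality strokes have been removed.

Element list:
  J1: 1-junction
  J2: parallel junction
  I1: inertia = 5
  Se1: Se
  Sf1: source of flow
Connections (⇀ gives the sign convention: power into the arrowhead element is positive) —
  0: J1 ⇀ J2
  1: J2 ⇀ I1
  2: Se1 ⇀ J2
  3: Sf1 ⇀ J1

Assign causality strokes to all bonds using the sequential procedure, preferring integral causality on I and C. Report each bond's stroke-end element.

β0 stroke at J1
β1 stroke at I1
β2 stroke at J2
β3 stroke at Sf1

β2 |J2  (Se1: effort source, stroke at far end)
β3 |Sf1  (Sf1 (Sf) sets flow on bond)
β0 |J1  (common-f at J1 fixed by 3)
β1 |I1  (common-e at J2 fixed by 2)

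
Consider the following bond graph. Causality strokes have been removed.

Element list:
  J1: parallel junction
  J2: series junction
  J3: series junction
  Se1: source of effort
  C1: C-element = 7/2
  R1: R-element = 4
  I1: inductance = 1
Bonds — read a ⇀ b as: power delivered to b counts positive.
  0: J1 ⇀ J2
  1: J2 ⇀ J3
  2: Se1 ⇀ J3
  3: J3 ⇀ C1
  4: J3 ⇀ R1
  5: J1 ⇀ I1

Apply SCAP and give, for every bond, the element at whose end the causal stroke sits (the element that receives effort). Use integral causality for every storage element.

bond 2 →J3  (Se1 fixes effort; stroke away)
bond 3 →J3  (prefer integral on C1)
bond 5 →I1  (prefer integral on I1)
bond 0 →J1  (closing 0-jn rule on J1)
bond 1 →J2  (J2 flow already set via bond 0)
bond 4 →J3  (1-jn J3 has f-setter on 1)

β0 |J1
β1 |J2
β2 |J3
β3 |J3
β4 |J3
β5 |I1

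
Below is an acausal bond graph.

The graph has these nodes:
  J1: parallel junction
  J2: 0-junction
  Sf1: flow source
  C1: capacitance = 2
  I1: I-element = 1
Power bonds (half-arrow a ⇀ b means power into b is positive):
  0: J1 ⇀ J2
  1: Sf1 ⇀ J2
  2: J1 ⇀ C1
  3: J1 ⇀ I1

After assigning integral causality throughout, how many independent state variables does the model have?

#1 |Sf1  (Sf1 (Sf) sets flow on bond)
#0 |J2  (closing 0-jn rule on J2)
#2 |J1  (C1 integral (e out))
#3 |I1  (0-jn J1 has e-setter on 2)

2  (C1, I1 all integral)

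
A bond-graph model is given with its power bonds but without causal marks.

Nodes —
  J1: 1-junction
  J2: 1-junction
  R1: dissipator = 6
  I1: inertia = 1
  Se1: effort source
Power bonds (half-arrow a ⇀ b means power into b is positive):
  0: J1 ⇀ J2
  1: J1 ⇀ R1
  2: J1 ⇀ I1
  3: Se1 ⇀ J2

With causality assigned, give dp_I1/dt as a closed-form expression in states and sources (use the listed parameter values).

dp_I1/dt = E_Se1 - 6*p_I1

#3 →J2  (Se1 (Se) sets effort on bond)
#0 →J1  (J2 needs exactly one f-in)
#2 →I1  (prefer integral on I1)
#1 →J1  (1-jn J1 has f-setter on 2)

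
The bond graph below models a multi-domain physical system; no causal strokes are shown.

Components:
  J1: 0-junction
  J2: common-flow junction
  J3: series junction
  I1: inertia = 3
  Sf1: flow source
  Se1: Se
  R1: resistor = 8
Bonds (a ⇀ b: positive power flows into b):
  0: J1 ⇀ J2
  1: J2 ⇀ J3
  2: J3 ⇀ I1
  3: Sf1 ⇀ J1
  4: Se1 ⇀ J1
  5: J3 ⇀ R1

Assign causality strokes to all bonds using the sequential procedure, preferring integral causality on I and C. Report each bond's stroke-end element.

b3 stroke at Sf1  (source Sf1 imposes f)
b4 stroke at J1  (Se1 (Se) sets effort on bond)
b0 stroke at J2  (J1: bond 4 brought effort, rest push out)
b1 stroke at J3  (J2: last free bond brings flow in)
b2 stroke at I1  (prefer integral on I1)
b5 stroke at J3  (J3 flow already set via bond 2)

bond 0 |J2
bond 1 |J3
bond 2 |I1
bond 3 |Sf1
bond 4 |J1
bond 5 |J3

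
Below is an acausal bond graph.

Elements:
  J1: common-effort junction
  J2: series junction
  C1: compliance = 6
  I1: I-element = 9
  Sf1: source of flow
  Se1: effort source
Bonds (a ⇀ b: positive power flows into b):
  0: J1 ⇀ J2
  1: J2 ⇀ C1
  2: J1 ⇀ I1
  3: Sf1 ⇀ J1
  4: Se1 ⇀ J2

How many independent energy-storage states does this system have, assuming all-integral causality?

bond 3 stroke→Sf1  (source Sf1 imposes f)
bond 4 stroke→J2  (source Se1 imposes e)
bond 1 stroke→J2  (C1 integral (e out))
bond 0 stroke→J1  (J2 needs exactly one f-in)
bond 2 stroke→I1  (0-jn J1 has e-setter on 0)

2  (C1, I1 all integral)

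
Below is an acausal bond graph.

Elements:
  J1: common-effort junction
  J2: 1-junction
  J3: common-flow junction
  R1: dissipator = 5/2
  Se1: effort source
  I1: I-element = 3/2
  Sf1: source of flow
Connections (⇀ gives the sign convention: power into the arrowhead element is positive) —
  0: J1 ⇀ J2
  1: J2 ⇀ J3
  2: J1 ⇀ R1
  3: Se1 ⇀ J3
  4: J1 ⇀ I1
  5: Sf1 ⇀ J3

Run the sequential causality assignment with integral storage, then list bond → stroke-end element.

bond 3 |J3  (Se1: effort source, stroke at far end)
bond 5 |Sf1  (Sf1 fixes flow; stroke at Sf1)
bond 1 |J3  (common-f at J3 fixed by 5)
bond 0 |J2  (common-f at J2 fixed by 1)
bond 4 |I1  (I1 integral (f out))
bond 2 |J1  (J1 needs exactly one e-in)

#0 stroke→J2
#1 stroke→J3
#2 stroke→J1
#3 stroke→J3
#4 stroke→I1
#5 stroke→Sf1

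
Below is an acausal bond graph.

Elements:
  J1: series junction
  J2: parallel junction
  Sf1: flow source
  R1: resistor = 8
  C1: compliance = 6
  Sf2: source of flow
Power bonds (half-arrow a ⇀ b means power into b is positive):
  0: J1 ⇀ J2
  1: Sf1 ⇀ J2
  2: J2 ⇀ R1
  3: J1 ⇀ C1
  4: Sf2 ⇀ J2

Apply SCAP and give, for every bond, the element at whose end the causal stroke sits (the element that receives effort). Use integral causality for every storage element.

β0 |J2
β1 |Sf1
β2 |R1
β3 |J1
β4 |Sf2

bond 1 stroke→Sf1  (Sf1 (Sf) sets flow on bond)
bond 4 stroke→Sf2  (Sf2 (Sf) sets flow on bond)
bond 3 stroke→J1  (C1 outputs effort q/C1)
bond 0 stroke→J2  (only one flow-in slot at J1)
bond 2 stroke→R1  (common-e at J2 fixed by 0)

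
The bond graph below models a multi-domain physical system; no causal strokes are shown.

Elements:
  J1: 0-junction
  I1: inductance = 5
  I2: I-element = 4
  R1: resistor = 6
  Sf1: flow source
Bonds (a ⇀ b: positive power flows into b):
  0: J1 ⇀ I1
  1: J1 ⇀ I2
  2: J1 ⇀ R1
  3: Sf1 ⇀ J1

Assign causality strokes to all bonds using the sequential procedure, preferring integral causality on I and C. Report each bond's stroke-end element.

#3 →Sf1  (Sf1: flow source, stroke at near end)
#0 →I1  (I1 integral (f out))
#1 →I2  (I2 integral (f out))
#2 →J1  (closing 0-jn rule on J1)

β0 →I1
β1 →I2
β2 →J1
β3 →Sf1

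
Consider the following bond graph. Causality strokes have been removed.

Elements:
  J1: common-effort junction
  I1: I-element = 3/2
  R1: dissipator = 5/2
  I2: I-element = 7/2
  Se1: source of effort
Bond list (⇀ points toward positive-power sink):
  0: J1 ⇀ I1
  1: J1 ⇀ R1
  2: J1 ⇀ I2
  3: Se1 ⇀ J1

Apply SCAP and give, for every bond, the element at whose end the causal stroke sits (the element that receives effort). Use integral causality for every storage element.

bond 0 stroke→I1
bond 1 stroke→R1
bond 2 stroke→I2
bond 3 stroke→J1

β3 |J1  (Se1: effort source, stroke at far end)
β0 |I1  (0-jn J1 has e-setter on 3)
β1 |R1  (J1: bond 3 brought effort, rest push out)
β2 |I2  (J1 effort already set via bond 3)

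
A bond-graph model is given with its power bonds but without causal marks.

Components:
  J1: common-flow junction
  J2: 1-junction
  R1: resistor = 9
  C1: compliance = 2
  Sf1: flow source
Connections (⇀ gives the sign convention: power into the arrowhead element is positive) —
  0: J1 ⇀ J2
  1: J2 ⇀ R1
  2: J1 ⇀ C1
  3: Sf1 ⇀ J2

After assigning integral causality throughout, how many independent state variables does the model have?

1  (C1 all integral)

#3 →Sf1  (Sf1 fixes flow; stroke at Sf1)
#0 →J2  (J2 flow already set via bond 3)
#1 →J2  (J2 flow already set via bond 3)
#2 →J1  (1-jn J1 has f-setter on 0)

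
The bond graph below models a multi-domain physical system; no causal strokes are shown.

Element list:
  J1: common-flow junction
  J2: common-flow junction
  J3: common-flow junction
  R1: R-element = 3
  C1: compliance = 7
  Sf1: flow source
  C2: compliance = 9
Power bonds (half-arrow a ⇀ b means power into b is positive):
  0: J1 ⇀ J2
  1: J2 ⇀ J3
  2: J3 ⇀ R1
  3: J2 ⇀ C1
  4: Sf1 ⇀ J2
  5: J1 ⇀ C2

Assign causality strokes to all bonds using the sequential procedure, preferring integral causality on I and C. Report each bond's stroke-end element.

β0 stroke at J2
β1 stroke at J2
β2 stroke at J3
β3 stroke at J2
β4 stroke at Sf1
β5 stroke at J1

bond 4 →Sf1  (Sf1 (Sf) sets flow on bond)
bond 0 →J2  (J2 flow already set via bond 4)
bond 1 →J2  (1-jn J2 has f-setter on 4)
bond 3 →J2  (J2 flow already set via bond 4)
bond 2 →J3  (1-jn J3 has f-setter on 1)
bond 5 →J1  (common-f at J1 fixed by 0)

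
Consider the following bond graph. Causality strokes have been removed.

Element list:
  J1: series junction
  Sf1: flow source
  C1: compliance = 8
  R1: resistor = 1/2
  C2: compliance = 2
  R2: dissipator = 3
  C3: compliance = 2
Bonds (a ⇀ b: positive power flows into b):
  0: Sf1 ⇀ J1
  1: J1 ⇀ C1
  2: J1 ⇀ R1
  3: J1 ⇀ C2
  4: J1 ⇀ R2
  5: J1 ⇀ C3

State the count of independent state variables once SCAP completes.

β0 stroke→Sf1  (Sf1 fixes flow; stroke at Sf1)
β1 stroke→J1  (J1 flow already set via bond 0)
β2 stroke→J1  (1-jn J1 has f-setter on 0)
β3 stroke→J1  (common-f at J1 fixed by 0)
β4 stroke→J1  (common-f at J1 fixed by 0)
β5 stroke→J1  (J1 flow already set via bond 0)

3  (C1, C2, C3 all integral)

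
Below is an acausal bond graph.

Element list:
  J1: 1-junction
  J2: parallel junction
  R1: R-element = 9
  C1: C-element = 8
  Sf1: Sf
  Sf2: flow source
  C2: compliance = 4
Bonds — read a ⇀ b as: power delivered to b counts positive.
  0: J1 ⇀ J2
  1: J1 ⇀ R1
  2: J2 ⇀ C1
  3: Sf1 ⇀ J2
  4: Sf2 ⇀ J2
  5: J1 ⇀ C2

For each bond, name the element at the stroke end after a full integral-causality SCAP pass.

#3 |Sf1  (Sf1 fixes flow; stroke at Sf1)
#4 |Sf2  (Sf2 (Sf) sets flow on bond)
#2 |J2  (C1 integral (e out))
#0 |J1  (common-e at J2 fixed by 2)
#5 |J1  (C2 integral (e out))
#1 |R1  (J1 needs exactly one f-in)

b0 |J1
b1 |R1
b2 |J2
b3 |Sf1
b4 |Sf2
b5 |J1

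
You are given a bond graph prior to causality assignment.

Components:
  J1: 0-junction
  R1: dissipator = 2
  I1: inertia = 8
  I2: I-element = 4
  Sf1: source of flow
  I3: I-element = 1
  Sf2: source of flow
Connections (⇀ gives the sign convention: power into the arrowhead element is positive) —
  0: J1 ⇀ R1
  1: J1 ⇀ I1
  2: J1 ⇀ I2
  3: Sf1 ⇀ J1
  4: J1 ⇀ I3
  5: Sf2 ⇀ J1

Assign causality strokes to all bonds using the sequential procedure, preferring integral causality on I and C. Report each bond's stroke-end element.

#0 stroke at J1
#1 stroke at I1
#2 stroke at I2
#3 stroke at Sf1
#4 stroke at I3
#5 stroke at Sf2

bond 3 stroke→Sf1  (Sf1 fixes flow; stroke at Sf1)
bond 5 stroke→Sf2  (Sf2 (Sf) sets flow on bond)
bond 1 stroke→I1  (I1 integral (f out))
bond 2 stroke→I2  (I2 integral (f out))
bond 4 stroke→I3  (prefer integral on I3)
bond 0 stroke→J1  (only one effort-in slot at J1)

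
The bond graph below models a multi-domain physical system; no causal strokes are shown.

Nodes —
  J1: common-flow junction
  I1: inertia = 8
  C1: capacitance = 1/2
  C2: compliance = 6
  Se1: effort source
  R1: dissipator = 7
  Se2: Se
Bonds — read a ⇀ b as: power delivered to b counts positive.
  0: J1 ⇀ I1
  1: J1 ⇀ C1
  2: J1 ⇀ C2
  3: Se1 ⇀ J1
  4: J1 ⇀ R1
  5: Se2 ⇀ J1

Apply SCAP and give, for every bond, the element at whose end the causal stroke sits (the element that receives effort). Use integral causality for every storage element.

β3 →J1  (Se1 (Se) sets effort on bond)
β5 →J1  (source Se2 imposes e)
β0 →I1  (I1: I, integral causality)
β1 →J1  (J1 flow already set via bond 0)
β2 →J1  (J1 flow already set via bond 0)
β4 →J1  (J1: bond 0 brought flow, rest push out)

b0 |I1
b1 |J1
b2 |J1
b3 |J1
b4 |J1
b5 |J1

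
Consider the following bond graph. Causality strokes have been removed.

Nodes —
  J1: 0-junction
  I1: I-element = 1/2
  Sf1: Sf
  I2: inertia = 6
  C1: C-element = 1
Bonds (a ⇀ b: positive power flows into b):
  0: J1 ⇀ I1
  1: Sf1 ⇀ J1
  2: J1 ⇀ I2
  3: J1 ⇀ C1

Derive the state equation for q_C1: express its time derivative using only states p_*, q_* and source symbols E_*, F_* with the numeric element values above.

b1 |Sf1  (Sf1: flow source, stroke at near end)
b0 |I1  (I1 outputs flow p/I1)
b2 |I2  (I2 outputs flow p/I2)
b3 |J1  (J1 needs exactly one e-in)

dq_C1/dt = F_Sf1 - 2*p_I1 - p_I2/6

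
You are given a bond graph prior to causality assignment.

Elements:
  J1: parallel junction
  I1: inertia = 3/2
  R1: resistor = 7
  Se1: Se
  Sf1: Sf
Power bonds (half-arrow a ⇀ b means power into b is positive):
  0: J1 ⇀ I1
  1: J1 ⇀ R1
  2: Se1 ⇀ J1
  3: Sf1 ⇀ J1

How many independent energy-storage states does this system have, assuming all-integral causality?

1  (I1 all integral)

#2 stroke→J1  (Se1 fixes effort; stroke away)
#3 stroke→Sf1  (source Sf1 imposes f)
#0 stroke→I1  (0-jn J1 has e-setter on 2)
#1 stroke→R1  (common-e at J1 fixed by 2)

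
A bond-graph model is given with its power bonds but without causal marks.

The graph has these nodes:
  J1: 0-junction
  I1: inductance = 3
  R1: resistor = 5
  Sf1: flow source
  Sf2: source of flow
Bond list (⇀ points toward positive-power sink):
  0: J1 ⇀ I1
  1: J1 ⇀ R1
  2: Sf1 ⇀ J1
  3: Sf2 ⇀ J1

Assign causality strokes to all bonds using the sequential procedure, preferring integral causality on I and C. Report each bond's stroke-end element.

β0 |I1
β1 |J1
β2 |Sf1
β3 |Sf2

β2 stroke→Sf1  (Sf1 fixes flow; stroke at Sf1)
β3 stroke→Sf2  (Sf2 (Sf) sets flow on bond)
β0 stroke→I1  (I1 outputs flow p/I1)
β1 stroke→J1  (only one effort-in slot at J1)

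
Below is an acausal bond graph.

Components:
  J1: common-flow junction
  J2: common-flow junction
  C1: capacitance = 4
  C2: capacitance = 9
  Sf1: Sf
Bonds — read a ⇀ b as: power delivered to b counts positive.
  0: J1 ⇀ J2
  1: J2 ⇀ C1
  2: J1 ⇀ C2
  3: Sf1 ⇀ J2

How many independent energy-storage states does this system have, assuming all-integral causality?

2  (C1, C2 all integral)

β3 |Sf1  (Sf1 (Sf) sets flow on bond)
β0 |J2  (1-jn J2 has f-setter on 3)
β1 |J2  (J2: bond 3 brought flow, rest push out)
β2 |J1  (1-jn J1 has f-setter on 0)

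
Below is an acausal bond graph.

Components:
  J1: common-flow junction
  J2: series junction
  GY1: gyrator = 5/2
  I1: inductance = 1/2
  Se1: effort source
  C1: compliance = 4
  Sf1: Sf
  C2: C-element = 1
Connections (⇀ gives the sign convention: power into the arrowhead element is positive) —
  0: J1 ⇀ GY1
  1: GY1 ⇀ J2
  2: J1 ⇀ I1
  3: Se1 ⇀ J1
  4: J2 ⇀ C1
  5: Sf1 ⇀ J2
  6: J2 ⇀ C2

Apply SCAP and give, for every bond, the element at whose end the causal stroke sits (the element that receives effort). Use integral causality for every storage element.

bond 3 stroke at J1  (source Se1 imposes e)
bond 5 stroke at Sf1  (Sf1 (Sf) sets flow on bond)
bond 1 stroke at J2  (1-jn J2 has f-setter on 5)
bond 4 stroke at J2  (1-jn J2 has f-setter on 5)
bond 6 stroke at J2  (common-f at J2 fixed by 5)
bond 0 stroke at J1  (through GY1, causality inverts; strokes same side of GY1)
bond 2 stroke at I1  (only one flow-in slot at J1)

#0 →J1
#1 →J2
#2 →I1
#3 →J1
#4 →J2
#5 →Sf1
#6 →J2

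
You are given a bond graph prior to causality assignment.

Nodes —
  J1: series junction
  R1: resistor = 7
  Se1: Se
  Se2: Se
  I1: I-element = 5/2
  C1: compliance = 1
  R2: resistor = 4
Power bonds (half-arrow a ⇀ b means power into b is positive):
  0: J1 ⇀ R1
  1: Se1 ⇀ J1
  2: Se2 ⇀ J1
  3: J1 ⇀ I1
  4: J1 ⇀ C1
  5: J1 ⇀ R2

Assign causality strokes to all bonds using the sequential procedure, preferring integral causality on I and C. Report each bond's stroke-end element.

#0 stroke at J1
#1 stroke at J1
#2 stroke at J1
#3 stroke at I1
#4 stroke at J1
#5 stroke at J1

bond 1 |J1  (Se1: effort source, stroke at far end)
bond 2 |J1  (source Se2 imposes e)
bond 3 |I1  (prefer integral on I1)
bond 0 |J1  (1-jn J1 has f-setter on 3)
bond 4 |J1  (J1: bond 3 brought flow, rest push out)
bond 5 |J1  (J1: bond 3 brought flow, rest push out)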